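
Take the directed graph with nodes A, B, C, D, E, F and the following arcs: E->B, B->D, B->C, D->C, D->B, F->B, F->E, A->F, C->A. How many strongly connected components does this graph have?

{A, B, C, D, E, F} are all mutually reachable — one SCC of size 6.
That gives 1 strongly connected component.

1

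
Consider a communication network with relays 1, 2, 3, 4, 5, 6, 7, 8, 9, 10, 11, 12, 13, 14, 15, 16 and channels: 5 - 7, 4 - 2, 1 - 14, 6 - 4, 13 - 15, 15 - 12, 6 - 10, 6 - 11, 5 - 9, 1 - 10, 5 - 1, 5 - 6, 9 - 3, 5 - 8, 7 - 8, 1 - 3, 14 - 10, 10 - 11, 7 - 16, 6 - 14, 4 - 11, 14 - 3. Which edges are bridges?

12-15, 13-15, 16-7, 2-4

The edges on the cycle 5-7-8-5 are not bridges since each lies on that cycle.
But removing 4 - 2 disconnects 4 from 2; removing 15 - 12 disconnects 15 from 12; removing 13 - 15 disconnects 13 from 15; removing 7 - 16 disconnects 7 from 16 — these are bridges.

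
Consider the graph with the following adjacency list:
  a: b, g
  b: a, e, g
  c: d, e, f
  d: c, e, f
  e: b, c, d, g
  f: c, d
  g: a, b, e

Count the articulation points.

Removing e increases the component count from 1 to 2, so e is a cut vertex.
By contrast removing c leaves 1 component; it is not a cut vertex. No other vertex is a cut vertex either.

1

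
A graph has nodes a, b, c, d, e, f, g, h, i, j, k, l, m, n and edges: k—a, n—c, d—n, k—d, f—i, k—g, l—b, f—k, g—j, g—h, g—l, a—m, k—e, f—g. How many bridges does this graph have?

The edges on the cycle f-k-g-f are not bridges since each lies on that cycle.
But removing c—n disconnects c from n; removing k—e disconnects k from e; removing g—h disconnects g from h; removing g—j disconnects g from j — these are bridges.
In total 11 edges are bridges.

11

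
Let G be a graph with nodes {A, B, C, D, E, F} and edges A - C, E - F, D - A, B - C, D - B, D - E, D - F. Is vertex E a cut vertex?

No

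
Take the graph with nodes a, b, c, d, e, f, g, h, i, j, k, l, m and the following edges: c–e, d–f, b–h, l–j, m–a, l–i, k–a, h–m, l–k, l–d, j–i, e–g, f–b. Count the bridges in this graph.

The edges on the cycle l-j-i-l are not bridges since each lies on that cycle.
But removing c–e disconnects c from e; removing e–g disconnects e from g — these are bridges.
That makes 2 bridges.

2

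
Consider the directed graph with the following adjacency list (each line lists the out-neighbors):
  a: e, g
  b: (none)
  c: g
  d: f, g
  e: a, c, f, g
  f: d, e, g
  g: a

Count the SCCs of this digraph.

2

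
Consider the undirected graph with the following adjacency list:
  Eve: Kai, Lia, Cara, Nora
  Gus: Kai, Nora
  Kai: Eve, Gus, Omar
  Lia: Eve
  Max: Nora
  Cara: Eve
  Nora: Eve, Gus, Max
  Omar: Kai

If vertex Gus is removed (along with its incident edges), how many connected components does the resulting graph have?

1

With Gus gone, the remaining components are: {Eve, Kai, Lia, Max, Cara, Nora, Omar}.
That is 1 component.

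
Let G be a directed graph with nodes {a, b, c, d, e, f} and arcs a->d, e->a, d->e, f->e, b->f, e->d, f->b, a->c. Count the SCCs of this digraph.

3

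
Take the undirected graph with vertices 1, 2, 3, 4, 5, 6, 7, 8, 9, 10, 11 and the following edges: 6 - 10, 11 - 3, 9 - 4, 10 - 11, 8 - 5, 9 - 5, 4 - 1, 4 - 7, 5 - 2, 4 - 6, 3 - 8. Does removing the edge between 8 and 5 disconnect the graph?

No

After removing 8 - 5, the path 8-3-11-10-6-4-9-5 still connects them, so the edge is not a bridge.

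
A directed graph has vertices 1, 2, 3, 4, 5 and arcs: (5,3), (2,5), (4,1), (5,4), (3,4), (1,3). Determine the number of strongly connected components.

{1, 3, 4} are all mutually reachable — one SCC of size 3.
{5} is an SCC by itself.
{2} is an SCC by itself.
That gives 3 strongly connected components.

3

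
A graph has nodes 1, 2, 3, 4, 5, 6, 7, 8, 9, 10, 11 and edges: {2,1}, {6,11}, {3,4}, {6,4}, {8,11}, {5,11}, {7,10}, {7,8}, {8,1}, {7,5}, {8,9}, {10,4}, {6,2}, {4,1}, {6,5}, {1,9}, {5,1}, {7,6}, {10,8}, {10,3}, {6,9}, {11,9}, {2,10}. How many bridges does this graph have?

0

The edges on the cycle 7-6-2-10-7 are not bridges since each lies on that cycle.
Every edge lies on some cycle, so there are no bridges.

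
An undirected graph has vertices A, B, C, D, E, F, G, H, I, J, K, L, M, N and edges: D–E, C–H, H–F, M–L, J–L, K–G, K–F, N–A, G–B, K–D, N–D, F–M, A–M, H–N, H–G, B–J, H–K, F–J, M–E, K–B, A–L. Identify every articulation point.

Removing H increases the component count from 2 to 3, so H is a cut vertex.
By contrast removing G leaves 2 components; it is not a cut vertex. No other vertex is a cut vertex either.

H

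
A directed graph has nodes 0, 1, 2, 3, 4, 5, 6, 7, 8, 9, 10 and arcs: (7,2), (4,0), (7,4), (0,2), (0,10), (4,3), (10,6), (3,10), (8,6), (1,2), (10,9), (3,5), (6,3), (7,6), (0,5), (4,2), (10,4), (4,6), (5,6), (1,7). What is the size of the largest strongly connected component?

{0, 3, 4, 5, 6, 10} are all mutually reachable — one SCC of size 6.
{1} is an SCC by itself.
{9} is an SCC by itself.
{2} is an SCC by itself.
{8} is an SCC by itself.
(and 1 more singleton SCC)
The largest has 6 vertices.

6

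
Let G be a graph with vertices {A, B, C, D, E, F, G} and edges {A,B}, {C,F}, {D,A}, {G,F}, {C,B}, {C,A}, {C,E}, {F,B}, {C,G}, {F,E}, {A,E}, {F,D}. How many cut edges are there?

0

The edges on the cycle C-G-F-C are not bridges since each lies on that cycle.
Every edge lies on some cycle, so there are no bridges.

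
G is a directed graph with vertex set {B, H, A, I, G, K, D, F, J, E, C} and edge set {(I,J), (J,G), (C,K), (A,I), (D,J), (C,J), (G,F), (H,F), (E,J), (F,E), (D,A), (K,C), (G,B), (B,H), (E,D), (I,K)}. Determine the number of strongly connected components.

1

{A, B, C, D, E, F, G, H, I, J, K} are all mutually reachable — one SCC of size 11.
That gives 1 strongly connected component.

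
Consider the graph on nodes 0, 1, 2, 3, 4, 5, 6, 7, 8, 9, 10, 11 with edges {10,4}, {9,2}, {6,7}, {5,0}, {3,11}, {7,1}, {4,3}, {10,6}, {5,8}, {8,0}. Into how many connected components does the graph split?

3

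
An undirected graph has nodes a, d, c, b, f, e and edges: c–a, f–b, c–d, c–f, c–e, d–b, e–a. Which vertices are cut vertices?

c

Removing c increases the component count from 1 to 2, so c is a cut vertex.
By contrast removing e leaves 1 component; it is not a cut vertex. No other vertex is a cut vertex either.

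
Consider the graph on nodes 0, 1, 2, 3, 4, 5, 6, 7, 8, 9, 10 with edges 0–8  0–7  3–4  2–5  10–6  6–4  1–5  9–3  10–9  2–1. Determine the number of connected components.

Starting from 1 we can reach 1, 2, 5. That is one component of size 3.
Starting from 0 we can reach 0, 7, 8. That is one component of size 3.
Starting from 3 we can reach 3, 4, 6, 9, 10. That is one component of size 5.
Total: 3 components.

3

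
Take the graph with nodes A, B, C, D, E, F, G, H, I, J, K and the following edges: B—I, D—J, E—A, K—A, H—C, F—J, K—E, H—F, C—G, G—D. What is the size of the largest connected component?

Starting from B we can reach B, I. That is one component of size 2.
Starting from A we can reach A, E, K. That is one component of size 3.
Starting from C we can reach C, D, F, G, H, J. That is one component of size 6.
The largest has 6 vertices.

6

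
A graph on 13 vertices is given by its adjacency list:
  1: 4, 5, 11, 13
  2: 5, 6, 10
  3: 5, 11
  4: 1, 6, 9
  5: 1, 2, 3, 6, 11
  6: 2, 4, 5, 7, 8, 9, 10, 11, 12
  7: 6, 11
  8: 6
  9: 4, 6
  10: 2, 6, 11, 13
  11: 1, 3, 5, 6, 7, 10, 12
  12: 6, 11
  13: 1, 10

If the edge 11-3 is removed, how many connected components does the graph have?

11 and 3 are still connected via 11-5-3, so the component count stays at 1.

1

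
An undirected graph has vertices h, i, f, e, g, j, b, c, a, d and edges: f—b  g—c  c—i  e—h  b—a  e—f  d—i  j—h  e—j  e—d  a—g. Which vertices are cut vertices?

e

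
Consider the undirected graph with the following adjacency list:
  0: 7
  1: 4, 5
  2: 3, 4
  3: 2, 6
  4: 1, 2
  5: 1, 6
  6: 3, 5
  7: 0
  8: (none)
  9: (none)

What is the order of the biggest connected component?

6

8 is isolated — a component by itself.
9 is isolated — a component by itself.
Starting from 0 we can reach 0, 7. That is one component of size 2.
Starting from 1 we can reach 1, 2, 3, 4, 5, 6. That is one component of size 6.
The largest has 6 vertices.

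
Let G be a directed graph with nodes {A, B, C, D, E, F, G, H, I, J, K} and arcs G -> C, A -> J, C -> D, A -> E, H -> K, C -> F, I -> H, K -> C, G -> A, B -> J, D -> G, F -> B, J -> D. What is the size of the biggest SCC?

{A, B, C, D, F, G, J} are all mutually reachable — one SCC of size 7.
{H} is an SCC by itself.
{E} is an SCC by itself.
{K} is an SCC by itself.
{I} is an SCC by itself.
The largest has 7 vertices.

7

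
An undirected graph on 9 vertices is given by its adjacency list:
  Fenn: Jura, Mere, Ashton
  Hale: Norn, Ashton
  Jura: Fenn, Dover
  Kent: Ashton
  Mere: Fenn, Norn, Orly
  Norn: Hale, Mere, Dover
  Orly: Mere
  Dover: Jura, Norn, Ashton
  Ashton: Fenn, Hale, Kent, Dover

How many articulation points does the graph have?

Removing Mere increases the component count from 1 to 2, so Mere is a cut vertex.
Removing Ashton increases the component count from 1 to 2, so Ashton is a cut vertex.
By contrast removing Dover leaves 1 component; it is not a cut vertex. No other vertex is a cut vertex either.

2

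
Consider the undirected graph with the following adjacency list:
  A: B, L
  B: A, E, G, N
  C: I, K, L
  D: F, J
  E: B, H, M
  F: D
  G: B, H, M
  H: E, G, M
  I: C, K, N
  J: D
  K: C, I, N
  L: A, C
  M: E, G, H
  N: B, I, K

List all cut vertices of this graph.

B, D

Removing B increases the component count from 2 to 3, so B is a cut vertex.
Removing D increases the component count from 2 to 3, so D is a cut vertex.
By contrast removing N leaves 2 components; it is not a cut vertex. No other vertex is a cut vertex either.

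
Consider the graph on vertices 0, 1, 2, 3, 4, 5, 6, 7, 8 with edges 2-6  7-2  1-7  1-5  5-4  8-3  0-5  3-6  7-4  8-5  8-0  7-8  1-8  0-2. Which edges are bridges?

The edges on the cycle 1-7-2-6-3-8-1 are not bridges since each lies on that cycle.
Every edge lies on some cycle, so there are no bridges.

none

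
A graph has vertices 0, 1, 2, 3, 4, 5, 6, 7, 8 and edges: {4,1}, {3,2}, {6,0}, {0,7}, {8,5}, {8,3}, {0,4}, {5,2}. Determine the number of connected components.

2

Starting from 2 we can reach 2, 3, 5, 8. That is one component of size 4.
Starting from 0 we can reach 0, 1, 4, 6, 7. That is one component of size 5.
Total: 2 components.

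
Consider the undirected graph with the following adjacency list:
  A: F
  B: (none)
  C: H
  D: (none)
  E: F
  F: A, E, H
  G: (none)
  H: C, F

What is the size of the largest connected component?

G is isolated — a component by itself.
D is isolated — a component by itself.
B is isolated — a component by itself.
Starting from A we can reach A, C, E, F, H. That is one component of size 5.
The largest has 5 vertices.

5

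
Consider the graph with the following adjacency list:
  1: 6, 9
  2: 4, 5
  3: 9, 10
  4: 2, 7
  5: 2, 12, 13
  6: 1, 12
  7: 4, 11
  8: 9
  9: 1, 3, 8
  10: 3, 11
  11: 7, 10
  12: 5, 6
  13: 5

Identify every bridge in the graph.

The edges on the cycle 5-2-4-7-11-10-3-9-1-6-12-5 are not bridges since each lies on that cycle.
But removing 8-9 disconnects 8 from 9; removing 5-13 disconnects 5 from 13 — these are bridges.

13-5, 8-9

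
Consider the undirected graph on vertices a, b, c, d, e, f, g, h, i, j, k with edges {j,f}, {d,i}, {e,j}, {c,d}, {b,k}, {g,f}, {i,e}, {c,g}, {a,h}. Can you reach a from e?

No

The component containing e is {c, d, e, f, g, i, j}, and a is not in it.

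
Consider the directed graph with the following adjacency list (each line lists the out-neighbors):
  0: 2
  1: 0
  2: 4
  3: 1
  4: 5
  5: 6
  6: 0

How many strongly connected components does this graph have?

{0, 2, 4, 5, 6} are all mutually reachable — one SCC of size 5.
{1} is an SCC by itself.
{3} is an SCC by itself.
That gives 3 strongly connected components.

3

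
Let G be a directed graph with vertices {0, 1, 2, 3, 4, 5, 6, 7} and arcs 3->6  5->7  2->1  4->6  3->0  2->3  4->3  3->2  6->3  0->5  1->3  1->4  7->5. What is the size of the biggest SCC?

5

{1, 2, 3, 4, 6} are all mutually reachable — one SCC of size 5.
{5, 7} are all mutually reachable — one SCC of size 2.
{0} is an SCC by itself.
The largest has 5 vertices.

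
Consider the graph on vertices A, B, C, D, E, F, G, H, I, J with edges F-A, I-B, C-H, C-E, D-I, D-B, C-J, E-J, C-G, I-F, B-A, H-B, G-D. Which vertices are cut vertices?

Removing C increases the component count from 1 to 2, so C is a cut vertex.
By contrast removing F leaves 1 component; it is not a cut vertex. No other vertex is a cut vertex either.

C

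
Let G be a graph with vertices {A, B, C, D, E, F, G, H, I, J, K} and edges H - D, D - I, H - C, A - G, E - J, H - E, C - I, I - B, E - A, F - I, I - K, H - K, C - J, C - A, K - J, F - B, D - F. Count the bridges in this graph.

1

The edges on the cycle H-C-J-E-H are not bridges since each lies on that cycle.
But removing G - A disconnects G from A — this is a bridge.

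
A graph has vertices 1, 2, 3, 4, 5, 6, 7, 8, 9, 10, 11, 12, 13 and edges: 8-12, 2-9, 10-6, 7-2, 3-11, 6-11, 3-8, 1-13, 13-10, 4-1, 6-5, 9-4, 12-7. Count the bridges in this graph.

1

The edges on the cycle 3-8-12-7-2-9-4-1-13-10-6-11-3 are not bridges since each lies on that cycle.
But removing 6-5 disconnects 6 from 5 — this is a bridge.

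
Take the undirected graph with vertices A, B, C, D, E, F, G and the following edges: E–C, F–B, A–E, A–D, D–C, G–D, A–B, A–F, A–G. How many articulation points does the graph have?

Removing A increases the component count from 1 to 2, so A is a cut vertex.
By contrast removing C leaves 1 component; it is not a cut vertex. No other vertex is a cut vertex either.

1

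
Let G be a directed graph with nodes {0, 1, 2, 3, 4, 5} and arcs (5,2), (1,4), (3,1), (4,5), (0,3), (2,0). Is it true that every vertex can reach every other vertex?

From 1 we can reach every vertex (0, 1, 2, 3, 4, 5), and every vertex can reach 1 (0, 1, 2, 3, 4, 5). So the whole graph is one strongly connected component.

Yes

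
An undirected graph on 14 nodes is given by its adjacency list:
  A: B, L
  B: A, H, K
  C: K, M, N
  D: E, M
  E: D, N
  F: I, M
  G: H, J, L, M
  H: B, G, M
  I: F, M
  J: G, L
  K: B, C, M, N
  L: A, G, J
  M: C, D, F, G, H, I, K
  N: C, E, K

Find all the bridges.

none

The edges on the cycle M-I-F-M are not bridges since each lies on that cycle.
Every edge lies on some cycle, so there are no bridges.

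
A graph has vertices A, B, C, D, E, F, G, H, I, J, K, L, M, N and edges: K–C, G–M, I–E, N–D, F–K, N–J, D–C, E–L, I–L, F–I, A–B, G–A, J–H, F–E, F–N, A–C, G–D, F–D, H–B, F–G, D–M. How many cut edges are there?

0

The edges on the cycle F-G-M-D-F are not bridges since each lies on that cycle.
Every edge lies on some cycle, so there are no bridges.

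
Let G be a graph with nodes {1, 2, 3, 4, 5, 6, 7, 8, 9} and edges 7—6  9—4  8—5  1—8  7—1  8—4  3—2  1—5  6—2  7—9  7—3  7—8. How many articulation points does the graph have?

1

Removing 7 increases the component count from 1 to 2, so 7 is a cut vertex.
By contrast removing 2 leaves 1 component; it is not a cut vertex. No other vertex is a cut vertex either.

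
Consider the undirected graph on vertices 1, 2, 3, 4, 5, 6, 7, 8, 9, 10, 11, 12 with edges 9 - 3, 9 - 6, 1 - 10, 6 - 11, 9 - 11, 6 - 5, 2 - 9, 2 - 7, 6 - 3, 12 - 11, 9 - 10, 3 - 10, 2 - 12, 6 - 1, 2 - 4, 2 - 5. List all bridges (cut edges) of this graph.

The edges on the cycle 9-6-1-10-3-9 are not bridges since each lies on that cycle.
But removing 7 - 2 disconnects 7 from 2; removing 4 - 2 disconnects 4 from 2 — these are bridges.

2-4, 2-7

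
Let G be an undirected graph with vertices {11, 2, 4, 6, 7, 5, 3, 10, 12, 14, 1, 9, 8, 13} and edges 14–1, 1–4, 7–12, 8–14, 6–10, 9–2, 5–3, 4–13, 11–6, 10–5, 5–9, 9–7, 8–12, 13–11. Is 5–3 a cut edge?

Yes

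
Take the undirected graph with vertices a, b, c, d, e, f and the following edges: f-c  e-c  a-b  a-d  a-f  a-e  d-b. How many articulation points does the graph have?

Removing a increases the component count from 1 to 2, so a is a cut vertex.
By contrast removing e leaves 1 component; it is not a cut vertex. No other vertex is a cut vertex either.

1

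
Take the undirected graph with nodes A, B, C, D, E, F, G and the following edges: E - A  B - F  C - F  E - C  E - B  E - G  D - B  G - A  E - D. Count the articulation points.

1

Removing E increases the component count from 1 to 2, so E is a cut vertex.
By contrast removing B leaves 1 component; it is not a cut vertex. No other vertex is a cut vertex either.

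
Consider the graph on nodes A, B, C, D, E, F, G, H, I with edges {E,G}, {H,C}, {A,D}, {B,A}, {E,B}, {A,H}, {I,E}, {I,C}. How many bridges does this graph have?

2

The edges on the cycle I-E-B-A-H-C-I are not bridges since each lies on that cycle.
But removing E–G disconnects E from G; removing A–D disconnects A from D — these are bridges.
That makes 2 bridges.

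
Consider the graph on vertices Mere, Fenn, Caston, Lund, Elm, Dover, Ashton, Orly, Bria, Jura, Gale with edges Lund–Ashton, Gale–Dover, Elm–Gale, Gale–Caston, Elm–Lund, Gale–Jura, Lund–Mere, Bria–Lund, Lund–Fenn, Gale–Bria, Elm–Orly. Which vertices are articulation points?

Elm, Gale, Lund

Removing Elm increases the component count from 1 to 2, so Elm is a cut vertex.
Removing Gale increases the component count from 1 to 4, so Gale is a cut vertex.
Removing Lund increases the component count from 1 to 4, so Lund is a cut vertex.
By contrast removing Fenn leaves 1 component; it is not a cut vertex. No other vertex is a cut vertex either.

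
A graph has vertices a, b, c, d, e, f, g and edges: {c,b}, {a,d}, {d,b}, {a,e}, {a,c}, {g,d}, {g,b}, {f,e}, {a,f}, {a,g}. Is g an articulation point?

No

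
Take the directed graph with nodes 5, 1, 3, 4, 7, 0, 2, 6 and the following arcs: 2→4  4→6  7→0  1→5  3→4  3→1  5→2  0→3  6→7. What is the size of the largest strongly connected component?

{0, 1, 2, 3, 4, 5, 6, 7} are all mutually reachable — one SCC of size 8.
The largest has 8 vertices.

8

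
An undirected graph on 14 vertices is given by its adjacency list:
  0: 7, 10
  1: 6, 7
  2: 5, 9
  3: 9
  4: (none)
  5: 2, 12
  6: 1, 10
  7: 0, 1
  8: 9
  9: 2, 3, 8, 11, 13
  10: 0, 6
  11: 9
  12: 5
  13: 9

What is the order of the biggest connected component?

8

4 is isolated — a component by itself.
Starting from 0 we can reach 0, 1, 6, 7, 10. That is one component of size 5.
Starting from 2 we can reach 2, 3, 5, 8, 9, 11, 12, 13. That is one component of size 8.
The largest has 8 vertices.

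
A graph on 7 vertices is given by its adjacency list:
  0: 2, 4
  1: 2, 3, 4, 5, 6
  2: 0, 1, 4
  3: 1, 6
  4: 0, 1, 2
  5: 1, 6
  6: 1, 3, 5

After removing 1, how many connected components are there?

With 1 gone, the remaining components are: {0, 2, 4}; {3, 5, 6}.
That is 2 components.

2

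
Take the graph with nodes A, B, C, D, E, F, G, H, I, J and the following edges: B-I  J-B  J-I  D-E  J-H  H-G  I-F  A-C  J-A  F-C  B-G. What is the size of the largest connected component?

8

Starting from D we can reach D, E. That is one component of size 2.
Starting from A we can reach A, B, C, F, G, H, I, J. That is one component of size 8.
The largest has 8 vertices.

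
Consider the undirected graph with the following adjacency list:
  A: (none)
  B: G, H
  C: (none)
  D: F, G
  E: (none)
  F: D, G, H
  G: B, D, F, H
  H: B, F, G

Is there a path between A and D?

No

The component containing A is {A}, and D is not in it.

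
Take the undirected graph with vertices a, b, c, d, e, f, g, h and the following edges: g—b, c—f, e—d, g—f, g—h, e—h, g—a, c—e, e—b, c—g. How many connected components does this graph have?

Starting from a we can reach a, b, c, d, e, f, g, h. That is one component of size 8.
Total: 1 component.

1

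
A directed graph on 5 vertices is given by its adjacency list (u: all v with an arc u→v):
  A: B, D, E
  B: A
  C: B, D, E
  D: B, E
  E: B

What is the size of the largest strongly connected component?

4

{A, B, D, E} are all mutually reachable — one SCC of size 4.
{C} is an SCC by itself.
The largest has 4 vertices.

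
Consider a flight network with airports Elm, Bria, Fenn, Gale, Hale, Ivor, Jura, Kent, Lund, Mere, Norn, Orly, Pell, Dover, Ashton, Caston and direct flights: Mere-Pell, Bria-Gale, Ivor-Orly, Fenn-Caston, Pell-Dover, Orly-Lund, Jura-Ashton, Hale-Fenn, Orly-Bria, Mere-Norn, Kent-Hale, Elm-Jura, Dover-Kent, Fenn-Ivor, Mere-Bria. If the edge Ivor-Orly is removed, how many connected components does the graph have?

2

Ivor and Orly are still connected via Ivor-Fenn-Hale-Kent-Dover-Pell-Mere-Bria-Orly, so the component count stays at 2.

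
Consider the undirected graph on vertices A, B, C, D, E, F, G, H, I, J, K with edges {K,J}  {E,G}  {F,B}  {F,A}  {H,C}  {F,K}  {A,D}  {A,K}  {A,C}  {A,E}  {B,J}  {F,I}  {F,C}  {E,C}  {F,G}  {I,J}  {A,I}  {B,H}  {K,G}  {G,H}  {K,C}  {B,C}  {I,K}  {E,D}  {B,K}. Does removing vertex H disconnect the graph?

No

Deleting H leaves 1 component (was 1) (its neighbors B, C, G remain connected to each other), so H is not a cut vertex.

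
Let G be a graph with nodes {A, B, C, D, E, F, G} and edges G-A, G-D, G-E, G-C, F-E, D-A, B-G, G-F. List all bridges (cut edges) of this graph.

B-G, C-G

The edges on the cycle G-D-A-G are not bridges since each lies on that cycle.
But removing G-C disconnects G from C; removing G-B disconnects G from B — these are bridges.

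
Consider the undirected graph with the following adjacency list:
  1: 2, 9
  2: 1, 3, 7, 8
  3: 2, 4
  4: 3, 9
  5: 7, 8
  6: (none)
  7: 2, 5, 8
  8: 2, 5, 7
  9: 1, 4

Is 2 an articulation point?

Yes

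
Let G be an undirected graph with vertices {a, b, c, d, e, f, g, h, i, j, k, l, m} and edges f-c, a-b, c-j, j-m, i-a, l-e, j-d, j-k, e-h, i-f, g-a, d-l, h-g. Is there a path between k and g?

Yes

From k we can reach a, b, c, d, e, f, g, h, i, j, k, l, m, which includes g.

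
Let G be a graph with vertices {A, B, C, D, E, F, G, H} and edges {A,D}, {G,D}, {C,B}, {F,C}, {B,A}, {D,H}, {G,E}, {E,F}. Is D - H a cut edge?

Yes

Removing D - H leaves no path between D and H: the component count goes from 1 to 2. So it is a bridge.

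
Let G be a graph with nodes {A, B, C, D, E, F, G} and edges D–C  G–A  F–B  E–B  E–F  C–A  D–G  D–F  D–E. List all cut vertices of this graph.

D

Removing D increases the component count from 1 to 2, so D is a cut vertex.
By contrast removing E leaves 1 component; it is not a cut vertex. No other vertex is a cut vertex either.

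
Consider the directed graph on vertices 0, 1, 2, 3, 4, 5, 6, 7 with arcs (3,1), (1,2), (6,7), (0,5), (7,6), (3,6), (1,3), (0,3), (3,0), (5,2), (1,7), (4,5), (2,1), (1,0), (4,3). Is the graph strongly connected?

No

There is no directed path from 7 to 5, so the graph is not strongly connected.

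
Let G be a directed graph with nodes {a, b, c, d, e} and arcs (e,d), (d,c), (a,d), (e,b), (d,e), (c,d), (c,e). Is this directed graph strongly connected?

There is no directed path from d to a, so the graph is not strongly connected.

No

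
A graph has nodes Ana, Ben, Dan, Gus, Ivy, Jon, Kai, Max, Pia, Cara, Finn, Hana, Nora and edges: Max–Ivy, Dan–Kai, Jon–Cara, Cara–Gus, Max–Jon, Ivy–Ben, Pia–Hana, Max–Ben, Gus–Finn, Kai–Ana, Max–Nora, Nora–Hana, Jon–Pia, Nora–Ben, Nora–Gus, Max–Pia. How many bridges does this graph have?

The edges on the cycle Max-Jon-Cara-Gus-Nora-Max are not bridges since each lies on that cycle.
But removing Finn–Gus disconnects Finn from Gus; removing Kai–Ana disconnects Kai from Ana; removing Dan–Kai disconnects Dan from Kai — these are bridges.
That makes 3 bridges.

3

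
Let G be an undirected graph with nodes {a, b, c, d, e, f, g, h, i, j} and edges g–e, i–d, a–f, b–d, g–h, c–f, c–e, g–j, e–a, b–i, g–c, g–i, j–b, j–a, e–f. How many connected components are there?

1

Starting from a we can reach a, b, c, d, e, f, g, h, i, j. That is one component of size 10.
Total: 1 component.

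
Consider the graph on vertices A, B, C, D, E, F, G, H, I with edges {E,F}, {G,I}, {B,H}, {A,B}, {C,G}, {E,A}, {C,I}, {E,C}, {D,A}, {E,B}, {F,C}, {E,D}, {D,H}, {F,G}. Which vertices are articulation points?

Removing E increases the component count from 1 to 2, so E is a cut vertex.
By contrast removing H leaves 1 component; it is not a cut vertex. No other vertex is a cut vertex either.

E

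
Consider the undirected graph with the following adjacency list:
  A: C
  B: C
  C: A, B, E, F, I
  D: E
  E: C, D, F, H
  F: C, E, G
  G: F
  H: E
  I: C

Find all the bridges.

A-C, B-C, C-I, D-E, E-H, F-G

The edges on the cycle E-F-C-E are not bridges since each lies on that cycle.
But removing I-C disconnects I from C; removing F-G disconnects F from G; removing C-A disconnects C from A; removing E-D disconnects E from D — these are bridges.
In total 6 edges are bridges.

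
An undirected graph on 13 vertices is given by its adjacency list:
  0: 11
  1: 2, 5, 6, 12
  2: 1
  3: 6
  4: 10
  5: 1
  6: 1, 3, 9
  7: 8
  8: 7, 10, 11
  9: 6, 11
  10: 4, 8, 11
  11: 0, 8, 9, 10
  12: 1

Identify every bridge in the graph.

The edges on the cycle 11-8-10-11 are not bridges since each lies on that cycle.
But removing 9-6 disconnects 9 from 6; removing 4-10 disconnects 4 from 10; removing 12-1 disconnects 12 from 1; removing 11-0 disconnects 11 from 0 — these are bridges.
In total 10 edges are bridges.

0-11, 1-12, 1-2, 1-5, 1-6, 10-4, 11-9, 3-6, 6-9, 7-8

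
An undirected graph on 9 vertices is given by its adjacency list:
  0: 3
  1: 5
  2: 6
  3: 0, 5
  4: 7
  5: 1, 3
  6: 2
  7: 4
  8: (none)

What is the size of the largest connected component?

4

8 is isolated — a component by itself.
Starting from 2 we can reach 2, 6. That is one component of size 2.
Starting from 4 we can reach 4, 7. That is one component of size 2.
Starting from 0 we can reach 0, 1, 3, 5. That is one component of size 4.
The largest has 4 vertices.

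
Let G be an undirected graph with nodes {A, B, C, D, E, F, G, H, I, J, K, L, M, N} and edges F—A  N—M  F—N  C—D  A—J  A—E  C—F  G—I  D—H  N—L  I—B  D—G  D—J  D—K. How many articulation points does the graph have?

6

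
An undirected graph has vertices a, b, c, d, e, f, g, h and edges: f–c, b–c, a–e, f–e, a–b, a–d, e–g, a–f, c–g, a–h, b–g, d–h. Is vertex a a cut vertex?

Yes

Deleting a raises the number of components from 1 to 2, so a is a cut vertex.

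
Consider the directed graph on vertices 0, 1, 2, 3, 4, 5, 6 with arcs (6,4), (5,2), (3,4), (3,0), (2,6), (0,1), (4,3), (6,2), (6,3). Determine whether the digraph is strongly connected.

There is no directed path from 0 to 3, so the graph is not strongly connected.

No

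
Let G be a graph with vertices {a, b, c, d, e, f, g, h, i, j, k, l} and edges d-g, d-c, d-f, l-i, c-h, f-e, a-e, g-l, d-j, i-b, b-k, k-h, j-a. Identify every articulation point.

Removing d increases the component count from 1 to 2, so d is a cut vertex.
By contrast removing j leaves 1 component; it is not a cut vertex. No other vertex is a cut vertex either.

d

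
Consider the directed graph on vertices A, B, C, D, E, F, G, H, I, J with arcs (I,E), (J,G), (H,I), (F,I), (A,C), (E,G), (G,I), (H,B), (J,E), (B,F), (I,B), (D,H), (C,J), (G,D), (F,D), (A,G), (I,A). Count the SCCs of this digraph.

{A, B, C, D, E, F, G, H, I, J} are all mutually reachable — one SCC of size 10.
That gives 1 strongly connected component.

1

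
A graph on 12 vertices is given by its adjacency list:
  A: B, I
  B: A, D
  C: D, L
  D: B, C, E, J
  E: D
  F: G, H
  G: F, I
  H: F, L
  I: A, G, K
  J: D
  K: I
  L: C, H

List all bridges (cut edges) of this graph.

D-E, D-J, I-K

The edges on the cycle B-A-I-G-F-H-L-C-D-B are not bridges since each lies on that cycle.
But removing D-J disconnects D from J; removing D-E disconnects D from E; removing K-I disconnects K from I — these are bridges.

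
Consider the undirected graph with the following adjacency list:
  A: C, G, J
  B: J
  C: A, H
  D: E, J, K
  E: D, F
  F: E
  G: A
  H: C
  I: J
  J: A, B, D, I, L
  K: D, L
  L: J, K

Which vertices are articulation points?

A, C, D, E, J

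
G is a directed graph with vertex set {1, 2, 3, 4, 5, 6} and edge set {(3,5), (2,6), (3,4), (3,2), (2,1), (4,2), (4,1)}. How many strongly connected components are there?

6

{4} is an SCC by itself.
{2} is an SCC by itself.
{1} is an SCC by itself.
{3} is an SCC by itself.
{5} is an SCC by itself.
(and 1 more singleton SCC)
That gives 6 strongly connected components.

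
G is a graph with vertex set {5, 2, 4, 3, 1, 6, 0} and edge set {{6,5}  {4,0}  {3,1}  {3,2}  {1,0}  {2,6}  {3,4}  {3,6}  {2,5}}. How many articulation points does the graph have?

Removing 3 increases the component count from 1 to 2, so 3 is a cut vertex.
By contrast removing 4 leaves 1 component; it is not a cut vertex. No other vertex is a cut vertex either.

1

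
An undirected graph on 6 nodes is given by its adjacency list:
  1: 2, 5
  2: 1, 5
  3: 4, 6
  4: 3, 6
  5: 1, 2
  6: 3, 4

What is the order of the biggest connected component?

Starting from 3 we can reach 3, 4, 6. That is one component of size 3.
Starting from 1 we can reach 1, 2, 5. That is one component of size 3.
The largest has 3 vertices.

3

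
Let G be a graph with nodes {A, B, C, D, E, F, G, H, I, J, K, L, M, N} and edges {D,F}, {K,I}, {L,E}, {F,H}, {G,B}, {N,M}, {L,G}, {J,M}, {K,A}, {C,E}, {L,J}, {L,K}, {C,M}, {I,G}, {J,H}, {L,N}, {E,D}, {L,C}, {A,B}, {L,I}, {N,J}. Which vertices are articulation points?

L

Removing L increases the component count from 1 to 2, so L is a cut vertex.
By contrast removing B leaves 1 component; it is not a cut vertex. No other vertex is a cut vertex either.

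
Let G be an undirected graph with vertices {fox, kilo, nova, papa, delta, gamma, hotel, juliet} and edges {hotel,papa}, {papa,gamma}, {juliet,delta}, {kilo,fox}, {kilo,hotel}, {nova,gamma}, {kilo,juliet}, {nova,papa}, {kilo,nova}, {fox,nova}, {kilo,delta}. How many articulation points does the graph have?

Removing kilo increases the component count from 1 to 2, so kilo is a cut vertex.
By contrast removing juliet leaves 1 component; it is not a cut vertex. No other vertex is a cut vertex either.

1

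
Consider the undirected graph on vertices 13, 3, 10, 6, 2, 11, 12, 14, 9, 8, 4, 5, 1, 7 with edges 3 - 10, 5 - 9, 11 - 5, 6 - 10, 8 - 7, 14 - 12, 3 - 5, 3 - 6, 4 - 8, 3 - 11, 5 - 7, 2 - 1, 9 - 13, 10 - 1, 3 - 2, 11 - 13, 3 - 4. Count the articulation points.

Removing 3 increases the component count from 2 to 3, so 3 is a cut vertex.
By contrast removing 12 leaves 2 components; it is not a cut vertex. No other vertex is a cut vertex either.

1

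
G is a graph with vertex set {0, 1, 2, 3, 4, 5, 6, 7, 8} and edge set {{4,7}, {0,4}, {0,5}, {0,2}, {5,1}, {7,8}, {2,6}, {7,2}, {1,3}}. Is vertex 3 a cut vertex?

Deleting 3 leaves 1 component (was 1), so 3 is not a cut vertex.

No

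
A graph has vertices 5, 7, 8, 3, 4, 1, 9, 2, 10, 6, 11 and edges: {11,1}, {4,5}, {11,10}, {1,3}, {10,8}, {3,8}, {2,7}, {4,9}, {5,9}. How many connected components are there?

4

6 is isolated — a component by itself.
Starting from 2 we can reach 2, 7. That is one component of size 2.
Starting from 4 we can reach 4, 5, 9. That is one component of size 3.
Starting from 1 we can reach 1, 3, 8, 10, 11. That is one component of size 5.
Total: 4 components.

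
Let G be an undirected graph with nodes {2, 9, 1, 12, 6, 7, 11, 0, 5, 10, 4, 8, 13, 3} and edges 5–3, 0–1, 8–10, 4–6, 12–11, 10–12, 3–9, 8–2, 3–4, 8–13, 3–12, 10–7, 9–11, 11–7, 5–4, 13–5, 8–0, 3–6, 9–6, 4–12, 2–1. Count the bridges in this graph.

0

The edges on the cycle 8-0-1-2-8 are not bridges since each lies on that cycle.
Every edge lies on some cycle, so there are no bridges.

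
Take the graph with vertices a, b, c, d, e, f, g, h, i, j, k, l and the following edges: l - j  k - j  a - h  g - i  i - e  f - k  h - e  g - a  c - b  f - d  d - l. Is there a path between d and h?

No

The component containing d is {d, f, j, k, l}, and h is not in it.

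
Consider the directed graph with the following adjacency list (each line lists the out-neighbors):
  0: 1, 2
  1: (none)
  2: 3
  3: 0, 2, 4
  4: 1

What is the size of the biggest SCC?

{0, 2, 3} are all mutually reachable — one SCC of size 3.
{4} is an SCC by itself.
{1} is an SCC by itself.
The largest has 3 vertices.

3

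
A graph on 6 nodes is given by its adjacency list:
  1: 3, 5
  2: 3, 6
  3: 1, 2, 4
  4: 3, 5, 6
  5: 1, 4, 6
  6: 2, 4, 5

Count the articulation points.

0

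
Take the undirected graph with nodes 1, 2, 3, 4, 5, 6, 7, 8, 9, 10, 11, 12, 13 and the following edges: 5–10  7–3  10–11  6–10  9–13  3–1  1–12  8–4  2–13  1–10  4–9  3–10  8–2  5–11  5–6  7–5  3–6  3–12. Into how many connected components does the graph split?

Starting from 2 we can reach 2, 4, 8, 9, 13. That is one component of size 5.
Starting from 1 we can reach 1, 3, 5, 6, 7, 10, 11, 12. That is one component of size 8.
Total: 2 components.

2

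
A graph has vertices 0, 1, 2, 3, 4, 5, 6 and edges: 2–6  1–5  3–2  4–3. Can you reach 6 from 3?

From 3 we can reach 2, 3, 4, 6, which includes 6.

Yes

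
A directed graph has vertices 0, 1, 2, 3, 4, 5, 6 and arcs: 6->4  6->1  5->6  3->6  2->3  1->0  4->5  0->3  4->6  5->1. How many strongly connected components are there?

{0, 1, 3, 4, 5, 6} are all mutually reachable — one SCC of size 6.
{2} is an SCC by itself.
That gives 2 strongly connected components.

2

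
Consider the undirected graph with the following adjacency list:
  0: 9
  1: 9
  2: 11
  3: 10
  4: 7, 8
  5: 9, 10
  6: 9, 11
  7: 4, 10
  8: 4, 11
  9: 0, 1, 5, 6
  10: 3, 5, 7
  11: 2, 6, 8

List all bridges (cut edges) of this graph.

0-9, 1-9, 10-3, 11-2

The edges on the cycle 9-6-11-8-4-7-10-5-9 are not bridges since each lies on that cycle.
But removing 11-2 disconnects 11 from 2; removing 3-10 disconnects 3 from 10; removing 9-1 disconnects 9 from 1; removing 9-0 disconnects 9 from 0 — these are bridges.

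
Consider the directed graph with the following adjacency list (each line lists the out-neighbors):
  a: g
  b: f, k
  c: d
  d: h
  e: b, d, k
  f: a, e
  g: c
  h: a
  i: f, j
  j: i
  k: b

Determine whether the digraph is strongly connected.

There is no directed path from f to i, so the graph is not strongly connected.

No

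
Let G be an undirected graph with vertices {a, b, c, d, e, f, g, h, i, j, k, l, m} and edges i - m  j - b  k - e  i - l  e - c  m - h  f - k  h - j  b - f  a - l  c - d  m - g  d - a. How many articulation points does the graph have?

1

Removing m increases the component count from 1 to 2, so m is a cut vertex.
By contrast removing b leaves 1 component; it is not a cut vertex. No other vertex is a cut vertex either.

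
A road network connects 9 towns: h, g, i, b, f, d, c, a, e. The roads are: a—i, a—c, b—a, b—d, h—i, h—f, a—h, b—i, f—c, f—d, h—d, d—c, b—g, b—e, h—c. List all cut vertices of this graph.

Removing b increases the component count from 1 to 3, so b is a cut vertex.
By contrast removing d leaves 1 component; it is not a cut vertex. No other vertex is a cut vertex either.

b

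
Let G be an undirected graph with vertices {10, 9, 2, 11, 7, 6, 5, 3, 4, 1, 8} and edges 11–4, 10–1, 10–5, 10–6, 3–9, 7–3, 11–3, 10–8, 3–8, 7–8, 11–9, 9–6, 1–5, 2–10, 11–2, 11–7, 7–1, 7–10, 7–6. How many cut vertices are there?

1

Removing 11 increases the component count from 1 to 2, so 11 is a cut vertex.
By contrast removing 3 leaves 1 component; it is not a cut vertex. No other vertex is a cut vertex either.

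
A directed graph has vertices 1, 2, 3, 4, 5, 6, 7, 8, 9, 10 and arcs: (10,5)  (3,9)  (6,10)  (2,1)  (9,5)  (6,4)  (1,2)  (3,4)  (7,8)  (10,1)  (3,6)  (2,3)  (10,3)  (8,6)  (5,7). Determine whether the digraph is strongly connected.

There is no directed path from 4 to 3, so the graph is not strongly connected.

No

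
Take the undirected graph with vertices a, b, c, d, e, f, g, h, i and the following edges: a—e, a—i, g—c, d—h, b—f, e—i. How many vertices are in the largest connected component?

Starting from c we can reach c, g. That is one component of size 2.
Starting from b we can reach b, f. That is one component of size 2.
Starting from d we can reach d, h. That is one component of size 2.
Starting from a we can reach a, e, i. That is one component of size 3.
The largest has 3 vertices.

3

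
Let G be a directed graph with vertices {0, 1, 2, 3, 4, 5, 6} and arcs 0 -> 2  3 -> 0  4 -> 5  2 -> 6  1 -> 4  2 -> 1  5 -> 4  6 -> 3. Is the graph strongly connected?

No

There is no directed path from 1 to 6, so the graph is not strongly connected.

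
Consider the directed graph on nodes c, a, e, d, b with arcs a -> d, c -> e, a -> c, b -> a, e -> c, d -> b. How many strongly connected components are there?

2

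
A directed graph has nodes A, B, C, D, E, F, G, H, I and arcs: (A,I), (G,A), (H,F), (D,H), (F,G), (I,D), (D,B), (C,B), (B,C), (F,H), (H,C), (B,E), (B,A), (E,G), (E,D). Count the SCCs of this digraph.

{A, B, C, D, E, F, G, H, I} are all mutually reachable — one SCC of size 9.
That gives 1 strongly connected component.

1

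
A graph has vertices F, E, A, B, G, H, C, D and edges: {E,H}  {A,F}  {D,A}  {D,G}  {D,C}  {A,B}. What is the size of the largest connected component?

6

Starting from E we can reach E, H. That is one component of size 2.
Starting from A we can reach A, B, C, D, F, G. That is one component of size 6.
The largest has 6 vertices.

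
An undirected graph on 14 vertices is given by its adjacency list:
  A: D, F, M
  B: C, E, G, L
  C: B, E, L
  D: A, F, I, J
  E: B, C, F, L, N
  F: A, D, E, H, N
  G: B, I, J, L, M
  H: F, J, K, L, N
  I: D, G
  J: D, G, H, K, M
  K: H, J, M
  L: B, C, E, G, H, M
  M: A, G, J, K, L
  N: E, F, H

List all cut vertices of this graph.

Removing K, for instance, still leaves 1 component. No single vertex removal increases the component count — the graph has no articulation points.

none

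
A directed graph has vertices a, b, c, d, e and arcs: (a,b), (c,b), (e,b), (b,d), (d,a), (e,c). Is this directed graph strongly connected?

There is no directed path from b to e, so the graph is not strongly connected.

No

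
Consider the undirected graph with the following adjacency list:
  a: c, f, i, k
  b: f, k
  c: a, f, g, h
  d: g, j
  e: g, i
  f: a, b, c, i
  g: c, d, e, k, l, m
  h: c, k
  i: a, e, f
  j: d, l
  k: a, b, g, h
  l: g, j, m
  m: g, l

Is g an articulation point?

Yes

Deleting g raises the number of components from 1 to 2, so g is a cut vertex.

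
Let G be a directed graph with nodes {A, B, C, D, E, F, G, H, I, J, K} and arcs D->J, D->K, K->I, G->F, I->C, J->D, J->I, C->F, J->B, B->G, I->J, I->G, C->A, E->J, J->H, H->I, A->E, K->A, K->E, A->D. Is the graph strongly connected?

There is no directed path from F to D, so the graph is not strongly connected.

No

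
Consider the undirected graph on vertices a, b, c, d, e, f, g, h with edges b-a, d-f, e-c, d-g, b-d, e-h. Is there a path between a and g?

Yes

From a we can reach a, b, d, f, g, which includes g.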